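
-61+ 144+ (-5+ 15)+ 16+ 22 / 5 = 567 / 5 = 113.40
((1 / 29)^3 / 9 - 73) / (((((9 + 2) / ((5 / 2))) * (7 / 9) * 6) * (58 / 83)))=-5.09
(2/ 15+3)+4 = 107/ 15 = 7.13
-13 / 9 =-1.44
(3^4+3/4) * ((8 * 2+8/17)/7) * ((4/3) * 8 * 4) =139520/17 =8207.06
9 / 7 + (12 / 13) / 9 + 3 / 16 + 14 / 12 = 3993 / 1456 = 2.74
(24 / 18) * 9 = 12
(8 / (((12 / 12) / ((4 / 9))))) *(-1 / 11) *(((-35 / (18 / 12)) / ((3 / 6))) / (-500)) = -224 / 7425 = -0.03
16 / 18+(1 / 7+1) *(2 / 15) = 328 / 315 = 1.04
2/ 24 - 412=-4943/ 12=-411.92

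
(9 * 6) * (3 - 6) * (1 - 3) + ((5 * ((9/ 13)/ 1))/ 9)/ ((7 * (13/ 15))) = 383367/ 1183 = 324.06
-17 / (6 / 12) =-34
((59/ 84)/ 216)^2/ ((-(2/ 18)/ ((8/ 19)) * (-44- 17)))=3481/ 5299281792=0.00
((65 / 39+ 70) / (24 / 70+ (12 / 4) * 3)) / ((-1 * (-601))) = 7525 / 589581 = 0.01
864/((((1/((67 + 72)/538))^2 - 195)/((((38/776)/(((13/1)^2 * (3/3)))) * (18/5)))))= -1427280912/285086646715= -0.01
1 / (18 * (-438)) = -1 / 7884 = -0.00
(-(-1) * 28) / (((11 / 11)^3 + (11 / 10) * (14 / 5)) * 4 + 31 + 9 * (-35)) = -0.10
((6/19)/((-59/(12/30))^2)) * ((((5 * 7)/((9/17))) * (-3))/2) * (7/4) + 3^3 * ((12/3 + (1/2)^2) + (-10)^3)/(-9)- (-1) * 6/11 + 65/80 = 173943769917/58202320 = 2988.61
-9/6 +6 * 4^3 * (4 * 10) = 30717/2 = 15358.50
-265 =-265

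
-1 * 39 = -39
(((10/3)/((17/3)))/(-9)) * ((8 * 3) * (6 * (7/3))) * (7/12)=-1960/153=-12.81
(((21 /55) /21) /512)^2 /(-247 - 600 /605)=-1 /196653875200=-0.00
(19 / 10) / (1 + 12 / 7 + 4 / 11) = 1463 / 2370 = 0.62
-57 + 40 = -17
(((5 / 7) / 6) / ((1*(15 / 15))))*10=25 / 21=1.19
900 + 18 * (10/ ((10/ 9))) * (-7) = -234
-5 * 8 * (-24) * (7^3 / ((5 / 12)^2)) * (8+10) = 170698752 / 5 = 34139750.40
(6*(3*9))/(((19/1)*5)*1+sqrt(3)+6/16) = 988848/581977 - 10368*sqrt(3)/581977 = 1.67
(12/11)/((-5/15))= -3.27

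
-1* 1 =-1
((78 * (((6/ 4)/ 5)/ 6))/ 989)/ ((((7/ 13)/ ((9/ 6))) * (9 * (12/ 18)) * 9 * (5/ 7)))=169/ 593400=0.00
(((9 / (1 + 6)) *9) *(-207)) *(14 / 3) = -11178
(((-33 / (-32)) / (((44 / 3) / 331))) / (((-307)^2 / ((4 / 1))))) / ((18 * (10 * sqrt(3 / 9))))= 331 * sqrt(3) / 60319360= 0.00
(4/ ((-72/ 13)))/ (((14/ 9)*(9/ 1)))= -13/ 252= -0.05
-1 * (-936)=936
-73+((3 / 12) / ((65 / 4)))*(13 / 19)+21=-4939 / 95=-51.99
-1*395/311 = -395/311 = -1.27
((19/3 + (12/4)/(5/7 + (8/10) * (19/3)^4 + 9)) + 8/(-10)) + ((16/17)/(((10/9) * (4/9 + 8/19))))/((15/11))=1084583594879/173440208400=6.25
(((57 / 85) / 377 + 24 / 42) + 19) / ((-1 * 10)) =-2195282 / 1121575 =-1.96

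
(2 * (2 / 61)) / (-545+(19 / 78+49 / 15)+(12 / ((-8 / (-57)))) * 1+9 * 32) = -390 / 999119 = -0.00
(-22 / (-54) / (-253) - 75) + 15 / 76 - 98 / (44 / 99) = -13937179 / 47196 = -295.30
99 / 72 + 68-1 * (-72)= 1131 / 8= 141.38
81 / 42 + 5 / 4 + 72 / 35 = 733 / 140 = 5.24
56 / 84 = 2 / 3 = 0.67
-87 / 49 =-1.78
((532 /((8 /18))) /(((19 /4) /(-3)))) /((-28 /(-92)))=-2484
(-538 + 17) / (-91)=521 / 91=5.73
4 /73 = 0.05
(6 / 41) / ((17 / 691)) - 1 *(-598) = 420952 / 697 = 603.95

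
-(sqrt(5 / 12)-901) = 901-sqrt(15) / 6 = 900.35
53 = 53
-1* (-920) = 920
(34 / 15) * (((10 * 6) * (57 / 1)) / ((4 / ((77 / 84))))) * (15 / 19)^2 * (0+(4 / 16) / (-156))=-14025 / 7904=-1.77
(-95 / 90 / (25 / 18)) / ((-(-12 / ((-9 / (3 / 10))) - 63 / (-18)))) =38 / 195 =0.19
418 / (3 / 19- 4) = -108.79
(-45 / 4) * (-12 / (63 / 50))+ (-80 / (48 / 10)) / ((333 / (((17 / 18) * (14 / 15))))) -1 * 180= -13764560 / 188811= -72.90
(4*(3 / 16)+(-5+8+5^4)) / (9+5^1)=44.91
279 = 279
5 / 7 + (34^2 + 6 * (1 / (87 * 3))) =1156.74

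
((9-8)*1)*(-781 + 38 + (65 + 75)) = -603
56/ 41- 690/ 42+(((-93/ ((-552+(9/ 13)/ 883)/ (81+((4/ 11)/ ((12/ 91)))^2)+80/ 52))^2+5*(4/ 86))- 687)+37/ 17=-102199986334133076490219785/ 333229147889300272203461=-306.70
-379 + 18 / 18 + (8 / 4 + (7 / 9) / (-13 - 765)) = -2632759 / 7002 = -376.00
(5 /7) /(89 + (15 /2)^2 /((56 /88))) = 20 /4967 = 0.00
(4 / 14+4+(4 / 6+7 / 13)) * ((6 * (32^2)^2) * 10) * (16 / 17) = 502980935680 / 1547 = 325133119.38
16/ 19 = 0.84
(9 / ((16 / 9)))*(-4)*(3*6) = -364.50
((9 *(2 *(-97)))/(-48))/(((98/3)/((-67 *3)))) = -175473/784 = -223.82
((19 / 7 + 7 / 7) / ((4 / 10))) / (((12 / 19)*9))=1235 / 756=1.63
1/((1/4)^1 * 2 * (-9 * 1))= -2/9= -0.22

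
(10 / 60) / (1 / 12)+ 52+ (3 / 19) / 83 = 85161 / 1577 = 54.00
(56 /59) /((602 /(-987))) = -3948 /2537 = -1.56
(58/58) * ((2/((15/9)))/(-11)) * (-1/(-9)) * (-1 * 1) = 2/165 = 0.01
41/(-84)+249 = 20875/84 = 248.51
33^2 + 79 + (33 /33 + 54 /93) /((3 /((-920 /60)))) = 323618 /279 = 1159.92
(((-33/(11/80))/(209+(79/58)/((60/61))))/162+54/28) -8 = -560735935/92249514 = -6.08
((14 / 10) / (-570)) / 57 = -7 / 162450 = -0.00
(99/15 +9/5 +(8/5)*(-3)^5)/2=-951/5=-190.20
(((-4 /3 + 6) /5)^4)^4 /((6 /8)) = 8711813351237484544 /19705225067138671875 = 0.44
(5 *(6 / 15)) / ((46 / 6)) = 0.26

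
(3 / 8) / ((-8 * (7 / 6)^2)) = -27 / 784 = -0.03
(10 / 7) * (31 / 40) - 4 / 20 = 127 / 140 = 0.91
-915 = -915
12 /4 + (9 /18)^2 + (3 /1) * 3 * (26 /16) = 143 /8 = 17.88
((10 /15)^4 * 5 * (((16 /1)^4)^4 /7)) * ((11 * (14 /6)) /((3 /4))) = 64932539139457621688320 /729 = 89070698408035146348.86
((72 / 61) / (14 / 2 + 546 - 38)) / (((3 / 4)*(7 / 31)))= 2976 / 219905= 0.01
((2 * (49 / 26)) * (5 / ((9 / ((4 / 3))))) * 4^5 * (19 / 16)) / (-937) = -1191680 / 328887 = -3.62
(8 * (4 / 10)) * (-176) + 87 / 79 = -222029 / 395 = -562.10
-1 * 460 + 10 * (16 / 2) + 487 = 107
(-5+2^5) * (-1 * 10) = -270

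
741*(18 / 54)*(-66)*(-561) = 9145422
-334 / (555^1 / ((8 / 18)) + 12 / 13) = -17368 / 64983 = -0.27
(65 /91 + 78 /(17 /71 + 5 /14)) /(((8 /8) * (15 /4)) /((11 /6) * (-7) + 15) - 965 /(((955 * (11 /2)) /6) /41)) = -29808807314 /9855764961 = -3.02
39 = 39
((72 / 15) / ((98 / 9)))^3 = 0.09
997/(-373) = -997/373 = -2.67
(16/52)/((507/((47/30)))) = 94/98865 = 0.00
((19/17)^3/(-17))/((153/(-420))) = 0.23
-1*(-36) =36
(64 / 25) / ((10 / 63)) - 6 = 1266 / 125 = 10.13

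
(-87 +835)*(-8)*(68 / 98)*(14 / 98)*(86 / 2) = -25506.15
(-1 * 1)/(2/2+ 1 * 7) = -1/8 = -0.12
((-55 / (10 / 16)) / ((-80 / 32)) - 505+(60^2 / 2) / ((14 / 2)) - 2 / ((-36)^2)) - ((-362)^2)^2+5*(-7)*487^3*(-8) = 344006490799621 / 22680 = 15167834691.34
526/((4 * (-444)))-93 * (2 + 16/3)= -605879/888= -682.30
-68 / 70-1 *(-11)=351 / 35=10.03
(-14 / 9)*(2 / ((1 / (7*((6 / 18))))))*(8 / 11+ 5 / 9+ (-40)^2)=-31071292 / 2673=-11624.13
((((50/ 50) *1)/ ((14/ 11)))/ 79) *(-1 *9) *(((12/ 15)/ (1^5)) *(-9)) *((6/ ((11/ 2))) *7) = 1944/ 395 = 4.92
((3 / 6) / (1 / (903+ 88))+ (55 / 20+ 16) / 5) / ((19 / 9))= 236.49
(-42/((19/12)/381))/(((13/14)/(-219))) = 588745584/247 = 2383585.36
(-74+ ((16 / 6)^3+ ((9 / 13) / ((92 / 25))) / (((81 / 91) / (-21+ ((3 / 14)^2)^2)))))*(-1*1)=810774581 / 13632192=59.47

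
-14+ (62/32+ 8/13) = -2381/208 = -11.45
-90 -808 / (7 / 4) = -3862 / 7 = -551.71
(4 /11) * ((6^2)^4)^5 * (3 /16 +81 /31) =4641862478613486655057039265366016 /341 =13612499937282952067615950000000.00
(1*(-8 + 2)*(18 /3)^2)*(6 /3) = -432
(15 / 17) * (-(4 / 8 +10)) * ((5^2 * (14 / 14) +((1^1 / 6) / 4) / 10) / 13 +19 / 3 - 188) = 11776779 / 7072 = 1665.27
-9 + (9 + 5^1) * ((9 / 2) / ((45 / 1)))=-38 / 5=-7.60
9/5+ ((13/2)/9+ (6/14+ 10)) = 8159/630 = 12.95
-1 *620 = -620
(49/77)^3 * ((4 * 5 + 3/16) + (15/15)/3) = 337855/63888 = 5.29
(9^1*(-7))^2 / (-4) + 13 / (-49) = -992.52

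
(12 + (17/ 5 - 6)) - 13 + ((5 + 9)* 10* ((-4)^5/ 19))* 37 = -26521942/ 95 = -279178.34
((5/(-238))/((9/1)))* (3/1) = -5/714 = -0.01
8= 8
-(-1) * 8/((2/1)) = 4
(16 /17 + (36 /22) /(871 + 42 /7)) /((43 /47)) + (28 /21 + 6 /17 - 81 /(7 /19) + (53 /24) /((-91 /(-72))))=-414670921664 /1925184261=-215.39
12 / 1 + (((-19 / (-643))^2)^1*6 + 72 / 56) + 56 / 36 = 386711273 / 26047287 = 14.85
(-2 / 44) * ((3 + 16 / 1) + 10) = -29 / 22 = -1.32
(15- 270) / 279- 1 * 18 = -1759 / 93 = -18.91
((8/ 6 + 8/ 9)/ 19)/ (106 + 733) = 20/ 143469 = 0.00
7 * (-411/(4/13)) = -37401/4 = -9350.25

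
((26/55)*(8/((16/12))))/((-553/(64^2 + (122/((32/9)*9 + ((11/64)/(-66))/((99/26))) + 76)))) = -396225768432/18499710845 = -21.42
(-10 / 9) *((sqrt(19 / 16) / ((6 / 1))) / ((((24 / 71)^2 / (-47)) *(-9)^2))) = 1184635 *sqrt(19) / 5038848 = 1.02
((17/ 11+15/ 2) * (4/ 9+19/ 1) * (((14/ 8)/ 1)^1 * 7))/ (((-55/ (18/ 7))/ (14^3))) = -33445930/ 121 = -276412.64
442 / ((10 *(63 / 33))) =2431 / 105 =23.15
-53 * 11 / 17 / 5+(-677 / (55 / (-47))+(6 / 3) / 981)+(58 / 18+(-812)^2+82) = 121075183765 / 183447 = 660000.89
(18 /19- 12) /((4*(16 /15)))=-1575 /608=-2.59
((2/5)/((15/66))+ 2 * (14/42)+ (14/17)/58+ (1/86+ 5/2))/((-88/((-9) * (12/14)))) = 70866837/163232300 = 0.43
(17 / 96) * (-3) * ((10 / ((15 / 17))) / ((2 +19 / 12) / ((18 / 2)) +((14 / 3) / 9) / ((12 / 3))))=-11.41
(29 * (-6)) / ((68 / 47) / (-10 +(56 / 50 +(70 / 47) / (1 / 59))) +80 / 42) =-84787416 / 937085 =-90.48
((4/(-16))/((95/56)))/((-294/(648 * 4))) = 864/665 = 1.30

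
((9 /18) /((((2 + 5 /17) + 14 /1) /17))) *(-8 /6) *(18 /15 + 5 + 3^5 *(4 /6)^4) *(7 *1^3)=-1096466 /4155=-263.89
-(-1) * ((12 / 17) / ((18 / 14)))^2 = 0.30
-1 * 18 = -18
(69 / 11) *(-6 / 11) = -414 / 121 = -3.42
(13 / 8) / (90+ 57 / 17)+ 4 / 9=0.46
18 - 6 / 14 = 123 / 7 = 17.57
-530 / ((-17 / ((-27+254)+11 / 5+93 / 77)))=9402942 / 1309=7183.30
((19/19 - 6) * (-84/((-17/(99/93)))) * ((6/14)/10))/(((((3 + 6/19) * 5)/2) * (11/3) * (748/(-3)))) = 513/3449215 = 0.00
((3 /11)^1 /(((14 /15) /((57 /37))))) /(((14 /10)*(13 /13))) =12825 /39886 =0.32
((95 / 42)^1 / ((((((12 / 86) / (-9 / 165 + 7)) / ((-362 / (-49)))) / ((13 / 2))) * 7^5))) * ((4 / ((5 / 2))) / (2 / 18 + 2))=0.24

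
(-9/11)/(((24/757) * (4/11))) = -2271/32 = -70.97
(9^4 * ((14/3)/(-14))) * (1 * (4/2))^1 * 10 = -43740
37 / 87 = 0.43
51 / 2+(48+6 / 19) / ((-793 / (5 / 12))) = 383826 / 15067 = 25.47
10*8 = 80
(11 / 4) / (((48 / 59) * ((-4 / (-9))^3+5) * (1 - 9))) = -157707 / 1899008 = -0.08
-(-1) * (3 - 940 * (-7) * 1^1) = 6583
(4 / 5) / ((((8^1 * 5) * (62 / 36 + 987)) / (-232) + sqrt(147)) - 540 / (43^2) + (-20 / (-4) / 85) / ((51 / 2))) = -53144012426074376904 / 11286342037093992283505 - 2178555082917342192 * sqrt(3) / 11286342037093992283505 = -0.01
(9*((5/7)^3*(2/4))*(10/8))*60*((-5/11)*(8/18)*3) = -281250/3773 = -74.54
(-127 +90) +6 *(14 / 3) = -9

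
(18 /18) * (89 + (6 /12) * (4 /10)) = 446 /5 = 89.20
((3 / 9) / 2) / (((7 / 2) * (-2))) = -0.02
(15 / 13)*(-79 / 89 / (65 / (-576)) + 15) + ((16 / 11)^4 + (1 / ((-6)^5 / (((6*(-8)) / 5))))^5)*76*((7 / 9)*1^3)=50270501920562223285757373 / 172764721496842128225000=290.98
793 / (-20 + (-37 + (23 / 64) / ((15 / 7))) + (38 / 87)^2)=-1920709440 / 137190277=-14.00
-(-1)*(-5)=-5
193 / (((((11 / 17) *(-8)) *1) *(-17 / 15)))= 2895 / 88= 32.90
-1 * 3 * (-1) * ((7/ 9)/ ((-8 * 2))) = -7/ 48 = -0.15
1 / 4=0.25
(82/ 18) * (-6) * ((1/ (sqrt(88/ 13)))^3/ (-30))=533 * sqrt(286)/ 174240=0.05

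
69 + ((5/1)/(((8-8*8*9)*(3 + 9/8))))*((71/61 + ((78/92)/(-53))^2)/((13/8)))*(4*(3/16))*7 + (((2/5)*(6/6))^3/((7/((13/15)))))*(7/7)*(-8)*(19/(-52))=1667267499358191779/24157997955341250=69.02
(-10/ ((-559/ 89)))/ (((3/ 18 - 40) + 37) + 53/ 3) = 60/ 559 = 0.11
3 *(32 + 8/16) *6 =585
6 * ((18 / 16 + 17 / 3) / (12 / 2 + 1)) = 163 / 28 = 5.82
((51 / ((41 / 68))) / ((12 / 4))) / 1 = 1156 / 41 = 28.20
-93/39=-31/13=-2.38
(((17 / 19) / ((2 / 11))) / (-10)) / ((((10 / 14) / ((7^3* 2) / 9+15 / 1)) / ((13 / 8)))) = -13970957 / 136800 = -102.13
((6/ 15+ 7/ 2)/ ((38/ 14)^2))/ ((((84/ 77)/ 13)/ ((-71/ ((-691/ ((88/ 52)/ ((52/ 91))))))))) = 38307269/ 19956080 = 1.92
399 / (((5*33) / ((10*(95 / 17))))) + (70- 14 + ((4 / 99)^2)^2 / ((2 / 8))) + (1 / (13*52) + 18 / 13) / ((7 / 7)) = 212525862156209 / 1103916934692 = 192.52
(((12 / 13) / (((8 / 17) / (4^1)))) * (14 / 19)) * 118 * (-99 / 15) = -5560632 / 1235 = -4502.54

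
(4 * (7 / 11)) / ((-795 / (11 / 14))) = -2 / 795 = -0.00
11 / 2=5.50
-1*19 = -19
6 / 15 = 2 / 5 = 0.40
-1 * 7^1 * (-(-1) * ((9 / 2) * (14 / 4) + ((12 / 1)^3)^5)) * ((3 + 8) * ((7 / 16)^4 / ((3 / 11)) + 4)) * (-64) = 313902572300412446074.41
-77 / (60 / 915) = -4697 / 4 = -1174.25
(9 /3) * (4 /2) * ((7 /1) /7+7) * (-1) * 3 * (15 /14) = -1080 /7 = -154.29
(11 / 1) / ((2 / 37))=407 / 2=203.50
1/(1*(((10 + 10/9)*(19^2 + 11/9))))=81/326000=0.00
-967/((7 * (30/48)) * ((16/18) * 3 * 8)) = -2901/280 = -10.36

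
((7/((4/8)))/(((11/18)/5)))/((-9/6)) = -840/11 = -76.36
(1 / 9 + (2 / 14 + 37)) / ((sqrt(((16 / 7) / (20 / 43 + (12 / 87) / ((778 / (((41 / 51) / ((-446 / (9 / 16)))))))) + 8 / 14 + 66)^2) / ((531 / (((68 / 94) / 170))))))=445332260972392805 / 6848074978014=65030.28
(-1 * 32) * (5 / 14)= -80 / 7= -11.43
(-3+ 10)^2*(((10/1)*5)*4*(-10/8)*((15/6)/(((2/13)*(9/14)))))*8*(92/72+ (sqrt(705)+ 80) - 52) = -5874732500/81 - 22295000*sqrt(705)/9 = -138302360.14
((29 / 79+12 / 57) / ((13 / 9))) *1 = 7803 / 19513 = 0.40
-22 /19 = -1.16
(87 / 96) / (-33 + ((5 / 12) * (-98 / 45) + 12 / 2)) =-783 / 24112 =-0.03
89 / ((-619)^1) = -0.14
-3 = -3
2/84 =1/42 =0.02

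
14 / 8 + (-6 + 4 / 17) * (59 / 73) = -14441 / 4964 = -2.91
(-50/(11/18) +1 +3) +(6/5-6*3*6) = -10154/55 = -184.62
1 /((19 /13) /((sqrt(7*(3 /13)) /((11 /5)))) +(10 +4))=95550 /1294019 - 1045*sqrt(273) /1294019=0.06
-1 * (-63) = 63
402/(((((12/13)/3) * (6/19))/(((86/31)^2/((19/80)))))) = 128838320/961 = 134066.93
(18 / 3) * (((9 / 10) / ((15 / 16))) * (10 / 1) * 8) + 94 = 2774 / 5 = 554.80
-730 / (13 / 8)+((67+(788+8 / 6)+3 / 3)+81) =19075 / 39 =489.10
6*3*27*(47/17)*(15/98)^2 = 2569725/81634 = 31.48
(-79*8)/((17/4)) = -2528/17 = -148.71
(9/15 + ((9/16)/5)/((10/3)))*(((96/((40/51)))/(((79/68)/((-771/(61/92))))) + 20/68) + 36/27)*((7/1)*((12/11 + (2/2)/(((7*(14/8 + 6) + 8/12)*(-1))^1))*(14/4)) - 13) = -97977684216036313/95017572320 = -1031153.31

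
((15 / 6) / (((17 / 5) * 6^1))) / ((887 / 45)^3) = 759375 / 47454759004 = 0.00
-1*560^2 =-313600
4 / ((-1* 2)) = -2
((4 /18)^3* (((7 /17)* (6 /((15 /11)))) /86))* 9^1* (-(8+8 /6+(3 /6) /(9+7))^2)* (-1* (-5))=-62231477 /68211072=-0.91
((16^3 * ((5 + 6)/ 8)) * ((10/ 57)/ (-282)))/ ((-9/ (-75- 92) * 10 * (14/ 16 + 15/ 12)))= -3.06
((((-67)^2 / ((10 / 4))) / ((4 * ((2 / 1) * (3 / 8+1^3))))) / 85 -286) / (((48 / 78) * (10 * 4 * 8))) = -2158117 / 1496000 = -1.44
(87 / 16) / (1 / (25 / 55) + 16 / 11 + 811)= 4785 / 716896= 0.01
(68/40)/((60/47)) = 799/600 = 1.33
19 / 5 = 3.80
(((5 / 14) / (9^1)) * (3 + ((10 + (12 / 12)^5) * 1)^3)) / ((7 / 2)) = 6670 / 441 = 15.12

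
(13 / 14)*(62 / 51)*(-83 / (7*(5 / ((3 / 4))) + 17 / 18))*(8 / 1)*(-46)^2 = -3397348032 / 101983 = -33312.89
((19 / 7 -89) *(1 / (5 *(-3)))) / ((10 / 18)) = 1812 / 175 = 10.35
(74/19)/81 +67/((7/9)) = 928535/10773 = 86.19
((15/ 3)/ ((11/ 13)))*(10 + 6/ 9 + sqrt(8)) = 130*sqrt(2)/ 11 + 2080/ 33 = 79.74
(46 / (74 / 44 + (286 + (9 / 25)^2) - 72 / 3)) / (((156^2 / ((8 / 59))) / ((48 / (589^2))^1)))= 5060000 / 37643227056655311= 0.00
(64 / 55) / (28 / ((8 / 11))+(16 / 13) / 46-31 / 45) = 344448 / 11200387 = 0.03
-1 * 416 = -416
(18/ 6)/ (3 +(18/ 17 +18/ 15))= 85/ 149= 0.57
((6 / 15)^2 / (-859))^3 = -64 / 9903746546875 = -0.00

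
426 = 426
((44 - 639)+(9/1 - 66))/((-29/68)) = 1528.83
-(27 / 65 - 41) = 2638 / 65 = 40.58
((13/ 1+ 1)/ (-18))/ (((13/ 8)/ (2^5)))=-1792/ 117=-15.32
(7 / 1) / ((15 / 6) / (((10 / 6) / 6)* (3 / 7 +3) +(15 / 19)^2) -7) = -1.29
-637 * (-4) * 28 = 71344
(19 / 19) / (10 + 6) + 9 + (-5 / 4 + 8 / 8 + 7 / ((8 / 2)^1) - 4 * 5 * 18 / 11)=-3901 / 176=-22.16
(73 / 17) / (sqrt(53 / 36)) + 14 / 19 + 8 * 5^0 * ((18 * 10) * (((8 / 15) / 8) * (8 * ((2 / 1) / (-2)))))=-14578 / 19 + 438 * sqrt(53) / 901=-763.72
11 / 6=1.83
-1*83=-83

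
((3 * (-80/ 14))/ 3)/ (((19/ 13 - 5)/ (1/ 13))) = 20/ 161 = 0.12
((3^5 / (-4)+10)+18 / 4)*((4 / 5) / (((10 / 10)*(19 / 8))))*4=-1184 / 19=-62.32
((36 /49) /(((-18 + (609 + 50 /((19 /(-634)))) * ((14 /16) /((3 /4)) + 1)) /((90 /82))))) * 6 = -1108080 /529831561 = -0.00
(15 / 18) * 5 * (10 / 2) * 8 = 500 / 3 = 166.67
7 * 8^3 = 3584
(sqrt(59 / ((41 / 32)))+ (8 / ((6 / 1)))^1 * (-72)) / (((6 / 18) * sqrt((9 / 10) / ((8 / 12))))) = -230.35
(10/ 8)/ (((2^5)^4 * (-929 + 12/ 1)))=-5/ 3846176768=-0.00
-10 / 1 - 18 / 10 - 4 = -79 / 5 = -15.80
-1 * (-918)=918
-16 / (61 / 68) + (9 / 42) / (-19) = -289591 / 16226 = -17.85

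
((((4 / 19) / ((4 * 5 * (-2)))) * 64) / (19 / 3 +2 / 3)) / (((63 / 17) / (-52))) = 28288 / 41895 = 0.68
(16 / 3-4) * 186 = 248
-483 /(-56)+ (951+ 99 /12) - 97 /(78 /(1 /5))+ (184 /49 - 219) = 752.38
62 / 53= 1.17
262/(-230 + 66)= -131/82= -1.60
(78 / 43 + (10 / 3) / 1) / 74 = 332 / 4773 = 0.07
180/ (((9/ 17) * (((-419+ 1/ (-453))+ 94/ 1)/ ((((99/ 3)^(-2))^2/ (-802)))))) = 12835/ 11668993410591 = 0.00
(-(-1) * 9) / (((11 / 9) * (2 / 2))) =81 / 11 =7.36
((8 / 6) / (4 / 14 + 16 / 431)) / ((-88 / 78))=-39221 / 10714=-3.66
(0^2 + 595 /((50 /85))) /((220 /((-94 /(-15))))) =95081 /3300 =28.81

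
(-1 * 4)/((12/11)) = -11/3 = -3.67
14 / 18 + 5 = 52 / 9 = 5.78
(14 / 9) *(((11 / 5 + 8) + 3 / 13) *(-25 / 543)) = -0.75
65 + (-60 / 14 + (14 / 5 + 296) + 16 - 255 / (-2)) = 35211 / 70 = 503.01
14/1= 14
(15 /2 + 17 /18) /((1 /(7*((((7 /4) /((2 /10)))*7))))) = 32585 /9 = 3620.56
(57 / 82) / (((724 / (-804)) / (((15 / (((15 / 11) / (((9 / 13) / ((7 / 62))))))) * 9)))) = -316453797 / 675311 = -468.60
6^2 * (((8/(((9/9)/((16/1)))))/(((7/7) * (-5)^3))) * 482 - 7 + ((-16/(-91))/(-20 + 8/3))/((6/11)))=-2664872748/147875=-18021.12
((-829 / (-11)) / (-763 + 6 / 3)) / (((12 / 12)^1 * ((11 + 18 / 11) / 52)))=-43108 / 105779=-0.41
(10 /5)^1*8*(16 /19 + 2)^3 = 2519424 /6859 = 367.32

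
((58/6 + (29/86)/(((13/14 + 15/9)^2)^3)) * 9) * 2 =12549495666597546/72115304766163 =174.02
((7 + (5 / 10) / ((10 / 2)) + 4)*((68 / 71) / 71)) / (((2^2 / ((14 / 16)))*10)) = 13209 / 4032800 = 0.00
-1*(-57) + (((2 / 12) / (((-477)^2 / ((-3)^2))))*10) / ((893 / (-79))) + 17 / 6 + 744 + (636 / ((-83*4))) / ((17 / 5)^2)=2611255453241053 / 3249173429226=803.67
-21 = -21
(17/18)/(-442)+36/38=8405/8892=0.95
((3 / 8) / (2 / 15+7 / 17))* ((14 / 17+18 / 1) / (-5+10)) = 360 / 139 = 2.59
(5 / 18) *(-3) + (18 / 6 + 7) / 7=25 / 42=0.60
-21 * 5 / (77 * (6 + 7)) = -15 / 143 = -0.10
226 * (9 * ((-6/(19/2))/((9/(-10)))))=27120/19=1427.37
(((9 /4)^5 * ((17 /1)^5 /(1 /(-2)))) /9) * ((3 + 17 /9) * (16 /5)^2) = -22771666566 /25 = -910866662.64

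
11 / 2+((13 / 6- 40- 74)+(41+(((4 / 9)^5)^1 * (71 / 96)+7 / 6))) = -22729321 / 354294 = -64.15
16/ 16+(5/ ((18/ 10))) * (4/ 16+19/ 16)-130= -18001/ 144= -125.01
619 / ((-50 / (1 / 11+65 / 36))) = -464869 / 19800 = -23.48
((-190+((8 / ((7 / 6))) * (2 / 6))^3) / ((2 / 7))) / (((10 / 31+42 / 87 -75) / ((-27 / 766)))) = -0.30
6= 6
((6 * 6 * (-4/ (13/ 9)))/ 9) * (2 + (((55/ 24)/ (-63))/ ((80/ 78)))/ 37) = -298225/ 13468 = -22.14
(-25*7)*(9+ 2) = -1925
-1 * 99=-99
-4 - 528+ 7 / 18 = -9569 / 18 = -531.61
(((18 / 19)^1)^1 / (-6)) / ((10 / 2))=-3 / 95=-0.03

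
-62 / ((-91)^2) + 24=198682 / 8281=23.99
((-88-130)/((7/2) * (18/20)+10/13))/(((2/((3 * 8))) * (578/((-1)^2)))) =-340080/294491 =-1.15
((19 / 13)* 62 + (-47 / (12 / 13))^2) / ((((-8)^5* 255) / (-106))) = 0.03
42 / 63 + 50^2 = 7502 / 3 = 2500.67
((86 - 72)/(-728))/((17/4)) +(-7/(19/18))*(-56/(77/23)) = 5123455/46189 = 110.92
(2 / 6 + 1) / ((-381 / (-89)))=356 / 1143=0.31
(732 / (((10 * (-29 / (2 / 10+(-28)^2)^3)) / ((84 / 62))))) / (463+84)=-3015045.48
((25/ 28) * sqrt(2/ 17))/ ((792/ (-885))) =-7375 * sqrt(34)/ 125664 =-0.34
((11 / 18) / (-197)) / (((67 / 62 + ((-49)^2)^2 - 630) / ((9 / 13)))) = -341 / 915246771309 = -0.00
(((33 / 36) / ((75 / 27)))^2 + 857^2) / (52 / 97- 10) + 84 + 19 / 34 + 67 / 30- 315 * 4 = -723185683633 / 9180000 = -78778.40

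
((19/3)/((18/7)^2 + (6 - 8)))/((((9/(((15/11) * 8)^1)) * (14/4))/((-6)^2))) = 21280/1243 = 17.12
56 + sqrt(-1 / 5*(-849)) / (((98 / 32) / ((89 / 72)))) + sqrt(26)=sqrt(26) + 178*sqrt(4245) / 2205 + 56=66.36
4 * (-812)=-3248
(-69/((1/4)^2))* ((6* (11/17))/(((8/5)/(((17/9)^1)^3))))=-1462340/81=-18053.58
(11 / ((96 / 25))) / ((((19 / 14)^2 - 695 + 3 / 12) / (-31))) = 83545 / 651888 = 0.13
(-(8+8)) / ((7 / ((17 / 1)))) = -272 / 7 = -38.86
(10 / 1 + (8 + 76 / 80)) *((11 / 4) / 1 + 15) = 26909 / 80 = 336.36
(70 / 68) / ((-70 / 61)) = -61 / 68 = -0.90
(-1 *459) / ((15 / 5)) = -153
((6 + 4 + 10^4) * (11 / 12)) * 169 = 9304295 / 6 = 1550715.83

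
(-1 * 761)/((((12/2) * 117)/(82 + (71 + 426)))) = -146873/234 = -627.66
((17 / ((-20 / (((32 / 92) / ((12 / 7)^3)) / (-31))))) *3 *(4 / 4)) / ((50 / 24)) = 5831 / 2139000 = 0.00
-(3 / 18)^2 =-1 / 36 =-0.03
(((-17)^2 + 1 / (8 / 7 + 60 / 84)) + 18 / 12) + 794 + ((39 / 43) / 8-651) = 1941527 / 4472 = 434.15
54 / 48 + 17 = 145 / 8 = 18.12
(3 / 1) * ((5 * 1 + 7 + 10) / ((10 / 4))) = 132 / 5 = 26.40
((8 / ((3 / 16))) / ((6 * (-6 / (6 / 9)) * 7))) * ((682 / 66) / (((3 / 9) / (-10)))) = 34.99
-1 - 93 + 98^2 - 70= 9440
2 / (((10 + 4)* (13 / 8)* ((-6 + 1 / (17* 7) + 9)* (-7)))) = -68 / 16289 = -0.00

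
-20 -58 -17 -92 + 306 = 119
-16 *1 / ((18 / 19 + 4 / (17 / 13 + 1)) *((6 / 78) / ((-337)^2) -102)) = 0.06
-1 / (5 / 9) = -9 / 5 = -1.80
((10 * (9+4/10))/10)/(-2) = -47/10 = -4.70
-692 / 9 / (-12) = 173 / 27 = 6.41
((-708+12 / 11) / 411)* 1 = -2592 / 1507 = -1.72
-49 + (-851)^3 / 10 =-61629554.10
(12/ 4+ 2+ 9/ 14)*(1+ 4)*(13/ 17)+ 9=7277/ 238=30.58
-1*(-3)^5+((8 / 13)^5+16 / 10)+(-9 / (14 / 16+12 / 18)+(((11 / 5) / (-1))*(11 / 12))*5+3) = 191038759771 / 824270460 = 231.77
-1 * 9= -9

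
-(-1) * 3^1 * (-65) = -195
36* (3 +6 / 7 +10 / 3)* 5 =9060 / 7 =1294.29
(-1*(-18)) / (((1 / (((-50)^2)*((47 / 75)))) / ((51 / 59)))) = 1438200 / 59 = 24376.27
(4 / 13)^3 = 64 / 2197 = 0.03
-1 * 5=-5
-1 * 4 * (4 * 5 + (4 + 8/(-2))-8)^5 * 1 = -995328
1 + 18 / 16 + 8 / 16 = 21 / 8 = 2.62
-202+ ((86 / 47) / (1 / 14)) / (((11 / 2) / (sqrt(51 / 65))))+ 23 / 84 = -16945 / 84+ 2408*sqrt(3315) / 33605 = -197.60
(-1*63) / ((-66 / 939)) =19719 / 22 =896.32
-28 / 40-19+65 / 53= -9791 / 530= -18.47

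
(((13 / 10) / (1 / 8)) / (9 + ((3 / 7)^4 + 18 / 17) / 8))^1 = 16979872 / 14917095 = 1.14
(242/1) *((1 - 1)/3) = 0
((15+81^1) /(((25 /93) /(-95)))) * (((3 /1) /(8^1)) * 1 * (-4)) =254448 /5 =50889.60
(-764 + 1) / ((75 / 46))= -35098 / 75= -467.97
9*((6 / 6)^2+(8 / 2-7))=-18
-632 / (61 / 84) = -53088 / 61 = -870.30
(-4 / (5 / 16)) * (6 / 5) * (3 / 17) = -1152 / 425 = -2.71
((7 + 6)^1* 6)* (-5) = -390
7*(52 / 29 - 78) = -15470 / 29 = -533.45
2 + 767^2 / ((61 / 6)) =57866.49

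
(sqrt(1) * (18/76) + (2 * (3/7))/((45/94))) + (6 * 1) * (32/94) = 763223/187530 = 4.07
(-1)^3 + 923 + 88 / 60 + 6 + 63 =14887 / 15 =992.47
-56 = -56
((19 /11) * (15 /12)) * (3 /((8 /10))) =1425 /176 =8.10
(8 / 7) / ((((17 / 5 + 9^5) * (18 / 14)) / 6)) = 40 / 442893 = 0.00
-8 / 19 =-0.42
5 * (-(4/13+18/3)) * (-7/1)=2870/13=220.77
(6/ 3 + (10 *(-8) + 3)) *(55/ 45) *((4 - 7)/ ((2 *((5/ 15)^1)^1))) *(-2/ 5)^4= 10.56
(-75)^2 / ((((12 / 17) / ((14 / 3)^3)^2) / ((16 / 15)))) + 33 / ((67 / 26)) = 4288071377482 / 48843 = 87792956.56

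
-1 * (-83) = 83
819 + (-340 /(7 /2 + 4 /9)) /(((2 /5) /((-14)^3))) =42041349 /71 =592131.68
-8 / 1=-8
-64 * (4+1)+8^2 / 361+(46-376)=-234586 / 361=-649.82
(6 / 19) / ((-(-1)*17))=6 / 323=0.02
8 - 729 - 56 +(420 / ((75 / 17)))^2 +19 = 207626 / 25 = 8305.04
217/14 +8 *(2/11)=373/22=16.95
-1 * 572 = -572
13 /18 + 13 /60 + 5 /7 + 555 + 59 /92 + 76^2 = 91769437 /14490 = 6333.29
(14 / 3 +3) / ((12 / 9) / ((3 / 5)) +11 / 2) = 138 / 139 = 0.99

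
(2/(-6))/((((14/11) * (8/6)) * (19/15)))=-165/1064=-0.16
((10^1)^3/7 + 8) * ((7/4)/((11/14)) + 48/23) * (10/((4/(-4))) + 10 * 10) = 9430560/161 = 58574.91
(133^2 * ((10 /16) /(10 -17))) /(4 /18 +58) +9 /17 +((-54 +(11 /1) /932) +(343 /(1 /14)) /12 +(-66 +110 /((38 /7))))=259181970389 /946457184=273.84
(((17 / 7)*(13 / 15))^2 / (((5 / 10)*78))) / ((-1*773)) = -0.00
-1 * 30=-30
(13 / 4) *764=2483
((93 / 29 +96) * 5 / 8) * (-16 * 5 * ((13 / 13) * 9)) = -1294650 / 29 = -44643.10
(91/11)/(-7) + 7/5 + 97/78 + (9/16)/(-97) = 4846991/3329040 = 1.46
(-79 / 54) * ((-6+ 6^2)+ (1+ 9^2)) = -4424 / 27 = -163.85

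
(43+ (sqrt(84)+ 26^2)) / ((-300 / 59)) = -42421 / 300 - 59 * sqrt(21) / 150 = -143.21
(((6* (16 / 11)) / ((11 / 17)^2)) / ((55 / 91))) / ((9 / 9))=2524704 / 73205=34.49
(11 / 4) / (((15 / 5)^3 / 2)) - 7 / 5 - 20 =-5723 / 270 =-21.20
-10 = -10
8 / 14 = 4 / 7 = 0.57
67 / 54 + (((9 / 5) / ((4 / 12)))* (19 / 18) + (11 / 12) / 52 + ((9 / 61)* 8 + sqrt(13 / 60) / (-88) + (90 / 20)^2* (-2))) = -55431029 / 1712880 - sqrt(195) / 2640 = -32.37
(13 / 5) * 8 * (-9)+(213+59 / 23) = 3262 / 115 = 28.37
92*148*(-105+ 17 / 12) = -4231172 / 3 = -1410390.67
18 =18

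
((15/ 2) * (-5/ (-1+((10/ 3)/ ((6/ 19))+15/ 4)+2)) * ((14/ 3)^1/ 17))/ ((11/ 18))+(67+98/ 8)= 32209129/ 412148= 78.15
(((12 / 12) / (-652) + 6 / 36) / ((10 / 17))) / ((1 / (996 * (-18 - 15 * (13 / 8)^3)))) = -19219559763 / 834560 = -23029.57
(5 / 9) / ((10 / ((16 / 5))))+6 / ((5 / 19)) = 22.98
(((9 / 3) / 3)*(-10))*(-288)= 2880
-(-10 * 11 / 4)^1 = 55 / 2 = 27.50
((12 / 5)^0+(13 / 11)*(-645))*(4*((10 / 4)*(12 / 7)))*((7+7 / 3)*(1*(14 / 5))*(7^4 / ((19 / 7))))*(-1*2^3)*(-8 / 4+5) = 1513256027136 / 209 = 7240459459.98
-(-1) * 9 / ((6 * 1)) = 3 / 2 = 1.50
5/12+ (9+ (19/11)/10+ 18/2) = 12269/660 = 18.59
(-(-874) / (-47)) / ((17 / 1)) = -874 / 799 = -1.09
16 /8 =2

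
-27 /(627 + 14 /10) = -135 /3142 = -0.04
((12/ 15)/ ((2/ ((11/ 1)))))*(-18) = -396/ 5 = -79.20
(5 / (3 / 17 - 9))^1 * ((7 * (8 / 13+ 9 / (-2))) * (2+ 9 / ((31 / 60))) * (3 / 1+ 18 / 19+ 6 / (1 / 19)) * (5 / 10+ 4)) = 24321924837 / 153140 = 158821.50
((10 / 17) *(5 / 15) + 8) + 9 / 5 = 2549 / 255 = 10.00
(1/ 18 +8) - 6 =2.06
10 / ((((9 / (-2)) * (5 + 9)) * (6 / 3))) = -5 / 63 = -0.08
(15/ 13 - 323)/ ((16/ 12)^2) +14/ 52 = -2350/ 13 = -180.77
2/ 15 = 0.13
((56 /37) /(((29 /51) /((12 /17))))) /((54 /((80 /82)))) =4480 /131979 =0.03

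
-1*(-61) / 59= 61 / 59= 1.03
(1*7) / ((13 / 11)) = 77 / 13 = 5.92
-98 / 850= -49 / 425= -0.12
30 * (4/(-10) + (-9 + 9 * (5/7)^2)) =-7068/49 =-144.24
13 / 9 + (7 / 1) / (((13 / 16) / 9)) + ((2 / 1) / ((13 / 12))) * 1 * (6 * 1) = 10537 / 117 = 90.06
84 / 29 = 2.90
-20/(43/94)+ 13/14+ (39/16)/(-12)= -828265/19264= -43.00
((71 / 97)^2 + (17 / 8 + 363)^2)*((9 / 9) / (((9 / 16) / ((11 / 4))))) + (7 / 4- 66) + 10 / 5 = 882997617847 / 1354896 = 651708.78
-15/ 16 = -0.94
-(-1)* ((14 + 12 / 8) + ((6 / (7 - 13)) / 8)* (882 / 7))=-1 / 4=-0.25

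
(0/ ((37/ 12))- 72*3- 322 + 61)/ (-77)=477/ 77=6.19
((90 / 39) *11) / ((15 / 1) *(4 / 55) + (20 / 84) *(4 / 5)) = 38115 / 1924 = 19.81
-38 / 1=-38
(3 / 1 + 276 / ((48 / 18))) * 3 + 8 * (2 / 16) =641 / 2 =320.50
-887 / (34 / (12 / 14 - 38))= 115310 / 119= 968.99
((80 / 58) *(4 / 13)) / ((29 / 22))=3520 / 10933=0.32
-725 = -725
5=5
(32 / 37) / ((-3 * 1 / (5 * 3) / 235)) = -37600 / 37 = -1016.22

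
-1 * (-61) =61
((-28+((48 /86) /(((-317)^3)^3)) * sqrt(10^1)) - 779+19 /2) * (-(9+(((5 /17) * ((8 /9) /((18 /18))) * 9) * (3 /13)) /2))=49176 * sqrt(10) /307180815644544565504833091+3268155 /442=7394.02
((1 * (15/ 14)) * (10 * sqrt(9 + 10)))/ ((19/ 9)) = 22.12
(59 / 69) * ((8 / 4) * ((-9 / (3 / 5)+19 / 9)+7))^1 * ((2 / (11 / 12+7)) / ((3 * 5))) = -50032 / 294975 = -0.17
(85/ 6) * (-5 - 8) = -1105/ 6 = -184.17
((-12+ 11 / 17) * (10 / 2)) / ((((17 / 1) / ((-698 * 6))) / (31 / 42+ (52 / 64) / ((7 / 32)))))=7409270 / 119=62262.77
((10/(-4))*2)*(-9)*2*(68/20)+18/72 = 1225/4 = 306.25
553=553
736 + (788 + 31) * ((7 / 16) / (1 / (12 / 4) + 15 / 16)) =62095 / 61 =1017.95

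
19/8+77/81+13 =16.33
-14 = -14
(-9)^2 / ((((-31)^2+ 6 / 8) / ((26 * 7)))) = 58968 / 3847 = 15.33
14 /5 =2.80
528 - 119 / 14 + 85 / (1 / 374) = 64619 / 2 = 32309.50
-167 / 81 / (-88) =167 / 7128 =0.02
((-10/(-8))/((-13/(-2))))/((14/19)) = 95/364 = 0.26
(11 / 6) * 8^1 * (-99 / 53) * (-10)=14520 / 53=273.96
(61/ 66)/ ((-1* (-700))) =61/ 46200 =0.00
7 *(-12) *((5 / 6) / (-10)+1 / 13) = 7 / 13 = 0.54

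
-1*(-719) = 719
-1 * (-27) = 27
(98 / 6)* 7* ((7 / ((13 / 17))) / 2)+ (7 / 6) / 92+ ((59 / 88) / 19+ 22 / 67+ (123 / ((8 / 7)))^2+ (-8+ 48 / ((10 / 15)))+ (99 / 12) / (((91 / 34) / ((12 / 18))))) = 68499028891229 / 5627189568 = 12172.87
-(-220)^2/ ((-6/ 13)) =314600/ 3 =104866.67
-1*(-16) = 16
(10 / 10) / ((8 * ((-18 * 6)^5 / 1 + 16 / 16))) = -1 / 117546246136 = -0.00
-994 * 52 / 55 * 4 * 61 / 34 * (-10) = 12611872 / 187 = 67443.17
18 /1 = 18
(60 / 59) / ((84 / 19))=95 / 413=0.23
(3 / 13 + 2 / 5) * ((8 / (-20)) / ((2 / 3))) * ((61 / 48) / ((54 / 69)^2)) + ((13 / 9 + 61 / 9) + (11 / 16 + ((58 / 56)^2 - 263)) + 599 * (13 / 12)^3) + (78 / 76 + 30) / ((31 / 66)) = 3487805248157 / 6078126600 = 573.83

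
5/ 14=0.36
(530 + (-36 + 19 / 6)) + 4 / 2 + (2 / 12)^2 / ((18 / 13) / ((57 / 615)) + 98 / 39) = 77462927 / 155184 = 499.17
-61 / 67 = -0.91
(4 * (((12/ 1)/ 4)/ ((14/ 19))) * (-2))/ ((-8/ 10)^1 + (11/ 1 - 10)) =-1140/ 7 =-162.86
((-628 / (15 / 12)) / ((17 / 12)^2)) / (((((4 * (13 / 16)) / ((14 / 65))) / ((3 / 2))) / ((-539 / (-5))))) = -16377596928 / 6105125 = -2682.60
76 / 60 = 19 / 15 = 1.27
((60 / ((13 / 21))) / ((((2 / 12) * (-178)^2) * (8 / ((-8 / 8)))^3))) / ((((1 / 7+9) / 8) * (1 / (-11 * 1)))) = 0.00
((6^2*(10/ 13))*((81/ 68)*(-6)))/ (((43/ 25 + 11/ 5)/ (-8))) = 4374000/ 10829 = 403.92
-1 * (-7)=7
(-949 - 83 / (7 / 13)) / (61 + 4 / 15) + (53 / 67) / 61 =-473056261 / 26291671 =-17.99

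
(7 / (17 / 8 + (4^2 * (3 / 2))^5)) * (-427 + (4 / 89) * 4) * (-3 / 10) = 0.00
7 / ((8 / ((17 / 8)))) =119 / 64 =1.86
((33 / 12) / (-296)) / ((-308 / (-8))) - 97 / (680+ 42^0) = -402649 / 2822064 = -0.14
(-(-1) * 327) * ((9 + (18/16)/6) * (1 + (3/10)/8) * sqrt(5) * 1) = 3989727 * sqrt(5)/1280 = 6969.77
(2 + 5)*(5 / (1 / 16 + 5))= 560 / 81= 6.91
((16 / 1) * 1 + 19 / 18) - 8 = 163 / 18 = 9.06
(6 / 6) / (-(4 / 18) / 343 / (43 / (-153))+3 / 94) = 1386406 / 47443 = 29.22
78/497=0.16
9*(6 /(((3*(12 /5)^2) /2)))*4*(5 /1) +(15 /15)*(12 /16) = 503 /4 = 125.75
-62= -62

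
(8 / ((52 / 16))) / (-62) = -16 / 403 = -0.04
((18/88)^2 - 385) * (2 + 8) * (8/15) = -2053.11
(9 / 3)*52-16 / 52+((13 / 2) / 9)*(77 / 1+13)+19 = 3116 / 13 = 239.69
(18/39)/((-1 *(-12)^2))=-1/312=-0.00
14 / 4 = 7 / 2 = 3.50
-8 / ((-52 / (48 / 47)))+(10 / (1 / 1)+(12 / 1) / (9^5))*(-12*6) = -961914640 / 1336257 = -719.86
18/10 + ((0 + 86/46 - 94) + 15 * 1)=-8663/115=-75.33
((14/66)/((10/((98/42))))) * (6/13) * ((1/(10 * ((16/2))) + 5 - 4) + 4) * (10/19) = 19649/326040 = 0.06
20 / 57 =0.35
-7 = -7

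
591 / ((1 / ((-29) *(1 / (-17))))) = 17139 / 17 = 1008.18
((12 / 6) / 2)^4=1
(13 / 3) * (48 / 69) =208 / 69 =3.01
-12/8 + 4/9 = -19/18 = -1.06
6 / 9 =2 / 3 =0.67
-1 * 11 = -11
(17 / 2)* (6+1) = 119 / 2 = 59.50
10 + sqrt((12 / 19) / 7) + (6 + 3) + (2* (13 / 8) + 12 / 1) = 2* sqrt(399) / 133 + 137 / 4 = 34.55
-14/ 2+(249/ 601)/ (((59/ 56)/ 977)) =13375075/ 35459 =377.20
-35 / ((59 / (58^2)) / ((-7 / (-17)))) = -824180 / 1003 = -821.71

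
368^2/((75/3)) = 5416.96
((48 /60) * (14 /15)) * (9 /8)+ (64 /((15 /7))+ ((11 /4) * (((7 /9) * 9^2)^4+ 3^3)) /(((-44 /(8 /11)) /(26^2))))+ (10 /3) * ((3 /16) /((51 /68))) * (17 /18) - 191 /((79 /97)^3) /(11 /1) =-7088015866850531143 /14643258300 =-484046359.19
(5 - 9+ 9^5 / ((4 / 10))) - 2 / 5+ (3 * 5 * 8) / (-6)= 1475981 / 10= 147598.10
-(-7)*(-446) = -3122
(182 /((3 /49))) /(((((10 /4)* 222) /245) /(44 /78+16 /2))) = 11227076 /999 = 11238.31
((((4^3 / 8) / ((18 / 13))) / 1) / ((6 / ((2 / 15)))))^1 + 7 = 2887 / 405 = 7.13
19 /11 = 1.73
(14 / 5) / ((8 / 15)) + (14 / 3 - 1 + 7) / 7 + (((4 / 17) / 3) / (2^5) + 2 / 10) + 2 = 42727 / 4760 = 8.98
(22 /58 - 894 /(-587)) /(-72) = -32383 /1225656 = -0.03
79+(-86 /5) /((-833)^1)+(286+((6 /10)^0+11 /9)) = 13766099 /37485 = 367.24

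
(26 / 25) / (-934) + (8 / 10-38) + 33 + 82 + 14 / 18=78.58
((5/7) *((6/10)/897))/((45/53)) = 53/94185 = 0.00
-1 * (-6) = 6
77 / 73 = 1.05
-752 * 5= -3760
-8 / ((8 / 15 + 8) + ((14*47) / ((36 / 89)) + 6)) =-720 / 147713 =-0.00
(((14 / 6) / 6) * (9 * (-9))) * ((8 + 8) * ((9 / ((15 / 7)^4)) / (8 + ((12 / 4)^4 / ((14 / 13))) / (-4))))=7529536 / 378125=19.91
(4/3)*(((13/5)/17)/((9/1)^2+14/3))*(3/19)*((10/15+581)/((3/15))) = 90740/83011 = 1.09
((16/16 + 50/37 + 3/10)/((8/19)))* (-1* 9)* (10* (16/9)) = -37278/37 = -1007.51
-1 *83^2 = -6889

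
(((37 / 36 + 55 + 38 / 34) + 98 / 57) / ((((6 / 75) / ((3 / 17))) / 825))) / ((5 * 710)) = 188231725 / 6237776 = 30.18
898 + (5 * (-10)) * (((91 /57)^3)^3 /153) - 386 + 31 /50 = 23837706670578190012451 /48588683958688036050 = 490.60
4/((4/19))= 19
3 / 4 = 0.75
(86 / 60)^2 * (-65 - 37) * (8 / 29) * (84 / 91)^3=-72421632 / 1592825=-45.47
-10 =-10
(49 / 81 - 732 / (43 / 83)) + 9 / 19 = -93432104 / 66177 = -1411.85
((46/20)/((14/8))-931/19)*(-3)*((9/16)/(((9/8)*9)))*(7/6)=1669/180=9.27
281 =281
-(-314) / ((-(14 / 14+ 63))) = -4.91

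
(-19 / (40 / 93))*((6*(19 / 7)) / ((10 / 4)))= -100719 / 350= -287.77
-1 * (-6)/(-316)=-0.02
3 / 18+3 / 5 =23 / 30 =0.77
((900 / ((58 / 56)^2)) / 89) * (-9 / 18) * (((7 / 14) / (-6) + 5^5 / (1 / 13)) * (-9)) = 128992235400 / 74849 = 1723366.18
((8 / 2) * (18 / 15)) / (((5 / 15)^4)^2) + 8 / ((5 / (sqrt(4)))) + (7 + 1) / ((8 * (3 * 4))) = 377953 / 12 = 31496.08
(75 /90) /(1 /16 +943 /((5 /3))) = 200 /135807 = 0.00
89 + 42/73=6539/73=89.58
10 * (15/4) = 75/2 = 37.50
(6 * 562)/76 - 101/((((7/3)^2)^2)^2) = 4847136684/109531219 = 44.25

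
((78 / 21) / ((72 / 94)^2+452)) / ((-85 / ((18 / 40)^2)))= -2326077 / 118971916000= -0.00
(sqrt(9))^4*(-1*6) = -486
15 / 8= 1.88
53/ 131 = 0.40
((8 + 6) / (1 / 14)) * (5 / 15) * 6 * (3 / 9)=392 / 3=130.67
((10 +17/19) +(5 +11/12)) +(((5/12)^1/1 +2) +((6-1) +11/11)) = 1438/57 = 25.23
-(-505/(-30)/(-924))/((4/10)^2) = 0.11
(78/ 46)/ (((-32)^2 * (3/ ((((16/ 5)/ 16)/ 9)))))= 13/ 1059840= 0.00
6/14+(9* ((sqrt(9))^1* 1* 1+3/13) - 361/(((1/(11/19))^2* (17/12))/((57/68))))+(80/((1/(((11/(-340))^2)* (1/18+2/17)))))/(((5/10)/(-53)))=-877720639/20118735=-43.63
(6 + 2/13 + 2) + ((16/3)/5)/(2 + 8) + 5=12929/975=13.26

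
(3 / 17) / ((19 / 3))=0.03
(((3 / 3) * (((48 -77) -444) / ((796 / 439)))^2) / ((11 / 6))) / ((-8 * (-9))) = 3919752419 / 7603392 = 515.53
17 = 17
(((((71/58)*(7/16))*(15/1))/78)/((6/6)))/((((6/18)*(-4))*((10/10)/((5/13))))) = -37275/1254656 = -0.03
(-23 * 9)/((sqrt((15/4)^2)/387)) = -106812/5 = -21362.40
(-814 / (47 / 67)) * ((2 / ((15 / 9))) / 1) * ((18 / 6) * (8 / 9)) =-872608 / 235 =-3713.23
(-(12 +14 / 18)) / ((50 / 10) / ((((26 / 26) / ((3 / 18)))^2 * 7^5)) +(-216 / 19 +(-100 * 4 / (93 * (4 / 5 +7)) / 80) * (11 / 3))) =177593854620 / 158356850933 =1.12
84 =84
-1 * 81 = -81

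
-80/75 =-16/15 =-1.07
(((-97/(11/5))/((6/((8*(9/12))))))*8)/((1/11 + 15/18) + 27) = -240/19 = -12.63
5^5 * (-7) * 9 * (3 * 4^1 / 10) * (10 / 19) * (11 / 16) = -85485.20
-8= -8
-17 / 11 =-1.55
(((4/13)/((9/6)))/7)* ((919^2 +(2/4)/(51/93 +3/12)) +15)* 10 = 6689046880/27027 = 247494.98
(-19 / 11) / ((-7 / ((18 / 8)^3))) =13851 / 4928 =2.81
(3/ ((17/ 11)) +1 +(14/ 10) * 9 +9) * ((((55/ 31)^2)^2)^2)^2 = 2925144546368760005065917968750/ 12366193069702149485084177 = 236543.66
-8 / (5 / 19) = -30.40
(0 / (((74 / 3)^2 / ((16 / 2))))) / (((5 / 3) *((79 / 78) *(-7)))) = 0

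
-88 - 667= -755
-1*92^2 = -8464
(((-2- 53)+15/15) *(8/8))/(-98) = 27/49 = 0.55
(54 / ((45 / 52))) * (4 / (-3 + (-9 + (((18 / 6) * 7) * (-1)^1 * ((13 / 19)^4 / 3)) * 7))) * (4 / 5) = -650562432 / 74083525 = -8.78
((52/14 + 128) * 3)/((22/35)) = 6915/11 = 628.64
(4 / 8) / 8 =1 / 16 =0.06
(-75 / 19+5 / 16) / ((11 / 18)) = -5.95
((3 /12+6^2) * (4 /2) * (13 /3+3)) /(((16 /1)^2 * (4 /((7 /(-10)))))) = -2233 /6144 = -0.36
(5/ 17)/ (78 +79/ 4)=0.00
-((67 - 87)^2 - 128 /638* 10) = -126960 /319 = -397.99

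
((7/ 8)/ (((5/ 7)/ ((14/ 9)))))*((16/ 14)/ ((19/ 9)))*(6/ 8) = 147/ 190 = 0.77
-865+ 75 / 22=-18955 / 22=-861.59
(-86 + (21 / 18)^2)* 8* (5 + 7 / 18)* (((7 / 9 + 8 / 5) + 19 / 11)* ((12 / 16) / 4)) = -3412363 / 1215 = -2808.53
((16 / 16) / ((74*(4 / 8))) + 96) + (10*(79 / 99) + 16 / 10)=1934189 / 18315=105.61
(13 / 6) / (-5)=-13 / 30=-0.43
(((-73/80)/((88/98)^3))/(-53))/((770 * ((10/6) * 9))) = 0.00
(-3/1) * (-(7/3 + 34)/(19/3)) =327/19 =17.21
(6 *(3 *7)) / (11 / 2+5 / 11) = 2772 / 131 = 21.16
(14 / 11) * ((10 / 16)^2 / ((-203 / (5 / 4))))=-125 / 40832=-0.00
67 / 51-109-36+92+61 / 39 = -50.12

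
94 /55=1.71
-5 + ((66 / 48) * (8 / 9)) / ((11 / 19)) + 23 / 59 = -1327 / 531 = -2.50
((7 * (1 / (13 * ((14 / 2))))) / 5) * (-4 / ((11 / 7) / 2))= -56 / 715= -0.08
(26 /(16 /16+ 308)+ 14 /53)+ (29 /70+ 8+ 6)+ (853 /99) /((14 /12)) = 93096981 /4203430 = 22.15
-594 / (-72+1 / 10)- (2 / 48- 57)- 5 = 60.22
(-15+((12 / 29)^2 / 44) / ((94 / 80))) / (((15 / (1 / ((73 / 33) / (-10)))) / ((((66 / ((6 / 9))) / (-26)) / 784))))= -645530985 / 29408720432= -0.02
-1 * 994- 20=-1014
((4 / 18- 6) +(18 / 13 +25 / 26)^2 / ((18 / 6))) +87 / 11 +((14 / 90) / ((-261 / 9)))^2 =50226166889 / 12663693900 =3.97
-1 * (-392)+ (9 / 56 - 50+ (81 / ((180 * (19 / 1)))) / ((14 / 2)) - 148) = 1032953 / 5320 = 194.16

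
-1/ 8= -0.12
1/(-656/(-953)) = 953/656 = 1.45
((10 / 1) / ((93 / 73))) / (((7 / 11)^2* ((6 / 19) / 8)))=6713080 / 13671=491.05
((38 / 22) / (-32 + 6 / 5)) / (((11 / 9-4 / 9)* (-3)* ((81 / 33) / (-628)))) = -29830 / 4851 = -6.15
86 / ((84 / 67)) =2881 / 42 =68.60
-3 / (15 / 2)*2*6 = -24 / 5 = -4.80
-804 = -804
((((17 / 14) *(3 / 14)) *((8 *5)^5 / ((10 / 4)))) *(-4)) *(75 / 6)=-26112000000 / 49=-532897959.18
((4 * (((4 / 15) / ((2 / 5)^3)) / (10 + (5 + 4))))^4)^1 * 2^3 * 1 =50000000 / 10556001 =4.74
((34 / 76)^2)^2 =83521 / 2085136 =0.04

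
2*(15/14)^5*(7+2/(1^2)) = 6834375/268912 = 25.41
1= 1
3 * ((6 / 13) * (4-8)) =-72 / 13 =-5.54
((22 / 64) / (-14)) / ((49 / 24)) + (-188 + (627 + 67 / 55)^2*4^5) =3354518904565999 / 8300600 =404129689.97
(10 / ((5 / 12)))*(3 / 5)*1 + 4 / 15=44 / 3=14.67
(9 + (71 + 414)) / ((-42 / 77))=-905.67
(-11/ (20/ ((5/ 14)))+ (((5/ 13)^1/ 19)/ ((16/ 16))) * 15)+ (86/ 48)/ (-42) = 16073/ 248976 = 0.06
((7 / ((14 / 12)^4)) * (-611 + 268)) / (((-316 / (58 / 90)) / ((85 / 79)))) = 17748 / 6241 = 2.84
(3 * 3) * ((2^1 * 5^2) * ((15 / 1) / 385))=1350 / 77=17.53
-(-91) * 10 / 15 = 182 / 3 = 60.67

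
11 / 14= 0.79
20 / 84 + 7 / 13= 212 / 273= 0.78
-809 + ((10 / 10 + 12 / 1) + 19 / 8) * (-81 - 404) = -66127 / 8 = -8265.88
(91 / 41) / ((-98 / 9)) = -117 / 574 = -0.20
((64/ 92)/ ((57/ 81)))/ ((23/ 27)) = 11664/ 10051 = 1.16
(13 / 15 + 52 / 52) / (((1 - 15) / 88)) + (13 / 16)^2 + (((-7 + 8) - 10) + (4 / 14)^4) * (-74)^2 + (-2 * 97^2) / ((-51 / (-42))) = -10149641402377 / 156737280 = -64755.76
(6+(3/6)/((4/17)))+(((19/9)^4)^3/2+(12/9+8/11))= 97639007446776887/24853799210328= 3928.53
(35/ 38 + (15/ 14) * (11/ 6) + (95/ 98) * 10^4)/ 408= 12036915/ 506464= 23.77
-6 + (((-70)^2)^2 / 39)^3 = 13841287200999999644086 / 59319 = 233336489168731766.28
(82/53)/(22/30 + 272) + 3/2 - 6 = -1948947/433646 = -4.49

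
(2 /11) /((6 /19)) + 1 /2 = 71 /66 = 1.08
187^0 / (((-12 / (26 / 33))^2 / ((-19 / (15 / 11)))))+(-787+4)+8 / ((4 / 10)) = -763.06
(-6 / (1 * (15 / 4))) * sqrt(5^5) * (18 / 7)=-720 * sqrt(5) / 7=-230.00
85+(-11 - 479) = -405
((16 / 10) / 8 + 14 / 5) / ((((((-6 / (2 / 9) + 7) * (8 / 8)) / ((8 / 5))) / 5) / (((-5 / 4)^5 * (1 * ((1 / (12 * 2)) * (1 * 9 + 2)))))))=6875 / 4096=1.68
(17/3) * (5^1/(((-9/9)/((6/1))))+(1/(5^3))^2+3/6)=-5223947/31250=-167.17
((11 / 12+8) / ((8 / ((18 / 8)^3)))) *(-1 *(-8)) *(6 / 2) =78003 / 256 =304.70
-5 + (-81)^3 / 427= -533576 / 427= -1249.59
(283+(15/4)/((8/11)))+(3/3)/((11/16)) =289.61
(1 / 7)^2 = 1 / 49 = 0.02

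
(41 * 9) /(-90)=-41 /10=-4.10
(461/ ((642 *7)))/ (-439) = -461/ 1972866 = -0.00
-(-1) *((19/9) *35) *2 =1330/9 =147.78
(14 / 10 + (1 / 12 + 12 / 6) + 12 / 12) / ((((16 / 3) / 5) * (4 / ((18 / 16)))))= 1.18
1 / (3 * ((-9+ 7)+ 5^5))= 0.00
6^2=36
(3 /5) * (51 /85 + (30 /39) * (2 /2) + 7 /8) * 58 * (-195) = -304587 /20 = -15229.35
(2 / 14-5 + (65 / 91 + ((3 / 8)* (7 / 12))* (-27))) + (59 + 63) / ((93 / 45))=340139 / 6944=48.98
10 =10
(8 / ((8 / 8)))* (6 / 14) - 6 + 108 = 738 / 7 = 105.43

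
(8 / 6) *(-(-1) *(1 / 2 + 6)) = 26 / 3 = 8.67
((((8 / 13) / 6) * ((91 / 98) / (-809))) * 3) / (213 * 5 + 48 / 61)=-122 / 368168619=-0.00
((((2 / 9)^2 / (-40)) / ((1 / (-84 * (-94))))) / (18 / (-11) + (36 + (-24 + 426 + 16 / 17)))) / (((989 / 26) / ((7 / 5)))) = -5598593 / 6823951650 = -0.00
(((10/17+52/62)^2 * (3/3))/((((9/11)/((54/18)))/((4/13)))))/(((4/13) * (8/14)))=10885952/833187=13.07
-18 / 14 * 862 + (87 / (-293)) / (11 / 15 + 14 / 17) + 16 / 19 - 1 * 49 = -17893934652 / 15470693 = -1156.63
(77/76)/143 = 7/988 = 0.01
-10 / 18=-5 / 9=-0.56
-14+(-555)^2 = 308011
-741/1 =-741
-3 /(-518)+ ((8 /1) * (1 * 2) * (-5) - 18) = -50761 /518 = -97.99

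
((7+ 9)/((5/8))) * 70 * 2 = 3584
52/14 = 26/7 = 3.71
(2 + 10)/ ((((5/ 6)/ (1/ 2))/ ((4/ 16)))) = 1.80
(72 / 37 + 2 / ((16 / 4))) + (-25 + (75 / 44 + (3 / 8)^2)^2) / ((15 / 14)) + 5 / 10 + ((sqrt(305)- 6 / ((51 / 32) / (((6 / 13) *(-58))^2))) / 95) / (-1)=83992324135321 / 7507537889280- sqrt(305) / 95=11.00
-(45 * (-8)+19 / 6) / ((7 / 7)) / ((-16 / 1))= -2141 / 96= -22.30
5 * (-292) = -1460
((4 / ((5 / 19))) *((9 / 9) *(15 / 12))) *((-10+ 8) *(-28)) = 1064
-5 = -5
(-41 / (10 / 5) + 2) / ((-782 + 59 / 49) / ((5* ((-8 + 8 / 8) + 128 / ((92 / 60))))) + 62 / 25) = -79726675 / 1888114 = -42.23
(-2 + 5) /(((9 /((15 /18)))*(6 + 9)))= 1 /54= 0.02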